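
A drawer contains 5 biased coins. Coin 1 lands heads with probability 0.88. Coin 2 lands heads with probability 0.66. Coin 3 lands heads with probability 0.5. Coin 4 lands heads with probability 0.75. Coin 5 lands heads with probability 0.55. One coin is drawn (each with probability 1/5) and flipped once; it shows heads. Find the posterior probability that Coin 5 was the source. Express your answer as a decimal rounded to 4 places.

Posterior probability ≈ 0.1647

P(heads|C1) = 0.88; P(heads|C2) = 0.66; P(heads|C3) = 0.5; P(heads|C4) = 0.75; P(heads|C5) = 0.55.
Prior × likelihood for each source: 0.2·0.88=0.1760, 0.2·0.66=0.1320, 0.2·0.5=0.1000, 0.2·0.75=0.1500, 0.2·0.55=0.1100. Summing gives P(heads) = 0.66800.
P(Coin 5 | heads) = 0.1100 / 0.66800 = 0.1647.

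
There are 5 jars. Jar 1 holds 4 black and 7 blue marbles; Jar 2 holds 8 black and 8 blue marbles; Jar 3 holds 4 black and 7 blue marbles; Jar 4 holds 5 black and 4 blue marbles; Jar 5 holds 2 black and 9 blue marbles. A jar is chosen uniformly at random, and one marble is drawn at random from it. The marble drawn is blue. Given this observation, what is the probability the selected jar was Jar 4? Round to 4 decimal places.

Tabulate prior·likelihood by source: [1] prior 0.2, lik 0.6364, product 0.1273; [2] prior 0.2, lik 0.5, product 0.1000; [3] prior 0.2, lik 0.6364, product 0.1273; [4] prior 0.2, lik 0.4444, product 0.08889; [5] prior 0.2, lik 0.8182, product 0.1636.
Normalizing constant = 0.60707; the posterior for Jar 4 is its product over the sum, 0.08889/0.60707 = 0.1464.

Posterior probability ≈ 0.1464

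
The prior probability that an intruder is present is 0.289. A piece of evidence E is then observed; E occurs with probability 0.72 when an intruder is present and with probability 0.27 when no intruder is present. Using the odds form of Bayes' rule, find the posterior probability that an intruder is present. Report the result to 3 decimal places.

Prior odds = 0.289/(1−0.289) = 0.40647.
Likelihood ratio for E = 0.72/0.27 = 2.6667.
Posterior odds = prior odds × LR = 1.0839.
Posterior probability = odds/(1+odds) = 1.0839/2.0839 = 0.520.

Posterior probability ≈ 0.520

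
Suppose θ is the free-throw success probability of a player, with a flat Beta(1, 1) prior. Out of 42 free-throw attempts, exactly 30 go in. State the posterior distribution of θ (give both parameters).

The binomial likelihood is conjugate to the Beta prior: with 30 successes and 12 failures, the posterior is Beta(1+30, 1+12) = Beta(31, 13).

Posterior: Beta(31, 13)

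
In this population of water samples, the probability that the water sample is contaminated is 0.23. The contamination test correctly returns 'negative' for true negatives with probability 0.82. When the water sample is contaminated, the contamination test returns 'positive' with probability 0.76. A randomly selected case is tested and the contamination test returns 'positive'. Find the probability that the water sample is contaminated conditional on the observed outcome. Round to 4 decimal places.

P(H | E) ≈ 0.5578

Write H for 'the water sample is contaminated'. Prior odds H:¬H = 0.23/0.77 = 0.29870. For the 'positive' outcome, the likelihood ratio is 0.76/0.18 = 4.2222.
Posterior odds = 0.29870 × 4.2222 = 1.2612, so P(H|E) = 1.2612/(1+1.2612) = 0.5578.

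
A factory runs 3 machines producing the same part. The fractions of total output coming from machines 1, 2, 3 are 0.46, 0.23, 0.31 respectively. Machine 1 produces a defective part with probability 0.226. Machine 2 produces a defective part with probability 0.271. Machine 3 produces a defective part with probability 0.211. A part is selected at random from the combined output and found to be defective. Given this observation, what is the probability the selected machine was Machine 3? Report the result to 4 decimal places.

Posterior probability ≈ 0.2823

P(defective|M1) = 0.226; P(defective|M2) = 0.271; P(defective|M3) = 0.211.
Prior × likelihood for each source: 0.46·0.226=0.1040, 0.23·0.271=0.06233, 0.31·0.211=0.06541. Summing gives P(defective) = 0.23170.
P(Machine 3 | defective) = 0.06541 / 0.23170 = 0.2823.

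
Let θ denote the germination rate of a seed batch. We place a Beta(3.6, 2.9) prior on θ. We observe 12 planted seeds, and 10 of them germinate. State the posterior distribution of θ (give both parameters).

Posterior: Beta(13.6, 4.9)

Observing 10 successes and 2 failures updates Beta(3.6, 2.9) by adding the success and failure counts to the two shape parameters: α = 3.6+10 = 13.6, β = 2.9+2 = 4.9.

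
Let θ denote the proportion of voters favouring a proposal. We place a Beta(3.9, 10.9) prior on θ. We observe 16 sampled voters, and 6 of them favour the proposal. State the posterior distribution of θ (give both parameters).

Posterior: Beta(9.9, 20.9)

The binomial likelihood is conjugate to the Beta prior: with 6 successes and 10 failures, the posterior is Beta(3.9+6, 10.9+10) = Beta(9.9, 20.9).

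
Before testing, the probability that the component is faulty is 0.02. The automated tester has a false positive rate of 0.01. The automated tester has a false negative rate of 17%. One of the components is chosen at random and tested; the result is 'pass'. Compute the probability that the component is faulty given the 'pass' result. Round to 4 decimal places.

Write H for 'the component is faulty'. Prior odds H:¬H = 0.02/0.98 = 0.020408. For the 'pass' outcome, the likelihood ratio is 0.17/0.99 = 0.17172.
Posterior odds = 0.020408 × 0.17172 = 0.0035044, so P(H|E) = 0.0035044/(1+0.0035044) = 0.0035.

P(H | E) ≈ 0.0035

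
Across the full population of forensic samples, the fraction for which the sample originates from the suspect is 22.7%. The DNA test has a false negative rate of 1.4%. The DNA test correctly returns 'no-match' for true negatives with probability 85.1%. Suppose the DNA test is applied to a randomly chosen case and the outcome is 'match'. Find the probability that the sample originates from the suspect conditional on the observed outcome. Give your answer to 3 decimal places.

P(H | E) ≈ 0.660

Let H be the event that the sample originates from the suspect. P(H) = 0.227, so P(¬H) = 0.773. With E the 'match' result, P(E|H) = 0.986 and P(E|¬H) = 0.149.
P(E) = 0.986·0.227 + 0.149·0.773 = 0.22382 + 0.11518 = 0.33900.
By Bayes' theorem, P(H|E) = 0.22382 / 0.33900 = 0.660.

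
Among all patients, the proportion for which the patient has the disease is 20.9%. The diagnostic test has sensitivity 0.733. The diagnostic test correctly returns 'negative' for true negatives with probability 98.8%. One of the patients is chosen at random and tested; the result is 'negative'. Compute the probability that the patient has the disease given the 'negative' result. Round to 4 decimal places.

Write H for 'the patient has the disease'. Prior odds H:¬H = 0.209/0.791 = 0.26422. For the 'negative' outcome, the likelihood ratio is 0.267/0.988 = 0.27024.
Posterior odds = 0.26422 × 0.27024 = 0.071404, so P(H|E) = 0.071404/(1+0.071404) = 0.0666.

P(H | E) ≈ 0.0666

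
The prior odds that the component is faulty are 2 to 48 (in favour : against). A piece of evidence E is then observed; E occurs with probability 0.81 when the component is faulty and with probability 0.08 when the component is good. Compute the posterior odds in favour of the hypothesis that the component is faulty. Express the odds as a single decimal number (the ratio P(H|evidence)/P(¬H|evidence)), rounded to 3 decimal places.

Posterior odds ≈ 0.422

Prior odds = 2/48 = 0.041667. In log-odds, ln(0.041667) = -3.1781.
Add log likelihood ratio: ln(10.125) = 2.3150.
Posterior log-odds = -0.86305, so posterior odds = exp(-0.86305) = 0.42188.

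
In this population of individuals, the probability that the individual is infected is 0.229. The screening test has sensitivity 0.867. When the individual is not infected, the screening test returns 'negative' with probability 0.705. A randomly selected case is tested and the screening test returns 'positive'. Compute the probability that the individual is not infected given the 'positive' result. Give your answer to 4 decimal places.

Let H be the event that the individual is infected. P(H) = 0.229, so P(¬H) = 0.771. With E the 'positive' result, P(E|H) = 0.867 and P(E|¬H) = 0.295.
P(E) = 0.867·0.229 + 0.295·0.771 = 0.19854 + 0.22744 = 0.42599.
By Bayes' theorem, P(H|E) = 0.19854 / 0.42599 = 0.4661. Hence P(¬H|E) = 1 − 0.4661 = 0.5339.

P(¬H | E) ≈ 0.5339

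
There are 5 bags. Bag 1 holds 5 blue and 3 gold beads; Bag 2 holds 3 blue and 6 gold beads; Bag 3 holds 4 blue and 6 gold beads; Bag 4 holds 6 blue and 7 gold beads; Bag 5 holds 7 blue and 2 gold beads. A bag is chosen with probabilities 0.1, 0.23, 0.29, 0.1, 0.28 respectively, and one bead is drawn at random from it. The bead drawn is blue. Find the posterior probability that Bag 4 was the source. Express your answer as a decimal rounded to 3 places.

Posterior probability ≈ 0.089

P(blue|Bag 1) = 0.625; P(blue|Bag 2) = 0.3333; P(blue|Bag 3) = 0.4; P(blue|Bag 4) = 0.4615; P(blue|Bag 5) = 0.7778.
Prior × likelihood for each source: 0.1·0.625=0.06250, 0.23·0.3333=0.07667, 0.29·0.4=0.1160, 0.1·0.4615=0.04615, 0.28·0.7778=0.2178. Summing gives P(blue) = 0.51910.
P(Bag 4 | blue) = 0.04615 / 0.51910 = 0.089.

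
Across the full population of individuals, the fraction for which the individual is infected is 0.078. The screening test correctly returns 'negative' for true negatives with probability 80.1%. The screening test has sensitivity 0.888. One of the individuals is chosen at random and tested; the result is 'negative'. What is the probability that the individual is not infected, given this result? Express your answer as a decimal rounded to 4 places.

Let H be the event that the individual is infected. P(H) = 0.078, so P(¬H) = 0.922. With E the 'negative' result, P(E|H) = 0.112 and P(E|¬H) = 0.801.
P(E) = 0.112·0.078 + 0.801·0.922 = 0.0087360 + 0.73852 = 0.74726.
By Bayes' theorem, P(H|E) = 0.0087360 / 0.74726 = 0.0117. Hence P(¬H|E) = 1 − 0.0117 = 0.9883.

P(¬H | E) ≈ 0.9883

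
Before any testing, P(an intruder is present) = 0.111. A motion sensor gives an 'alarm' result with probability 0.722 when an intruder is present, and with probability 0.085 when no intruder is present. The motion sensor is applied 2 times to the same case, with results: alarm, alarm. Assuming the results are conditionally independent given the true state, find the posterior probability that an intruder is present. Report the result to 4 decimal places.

Posterior P(H) ≈ 0.9001

With H the event that an intruder is present, the joint likelihood of the observed sequence is P(data|H) = 0.722·0.722 = 0.52128 and P(data|¬H) = 0.085·0.085 = 0.0072250.
Bayes: P(H|data) = 0.111·0.52128 / (0.111·0.52128 + 0.889·0.0072250) = 0.057863/0.064286 = 0.9001.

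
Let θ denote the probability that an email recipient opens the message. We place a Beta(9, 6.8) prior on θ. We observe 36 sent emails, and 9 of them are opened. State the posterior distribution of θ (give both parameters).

Observing 9 successes and 27 failures updates Beta(9, 6.8) by adding the success and failure counts to the two shape parameters: α = 9+9 = 18, β = 6.8+27 = 33.8.

Posterior: Beta(18, 33.8)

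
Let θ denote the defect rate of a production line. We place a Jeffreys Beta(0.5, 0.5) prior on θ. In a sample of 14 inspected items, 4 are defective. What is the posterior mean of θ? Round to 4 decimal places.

Posterior mean ≈ 0.3000

The binomial likelihood is conjugate to the Beta prior: with 4 successes and 10 failures, the posterior is Beta(0.5+4, 0.5+10) = Beta(4.5, 10.5).
E[θ | data] = 4.5/(4.5+10.5) = 0.3000.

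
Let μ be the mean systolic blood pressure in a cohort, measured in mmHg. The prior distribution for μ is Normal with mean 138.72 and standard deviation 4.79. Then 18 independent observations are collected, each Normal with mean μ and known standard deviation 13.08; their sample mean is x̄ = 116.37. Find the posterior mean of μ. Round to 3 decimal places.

With known σ, the Normal prior is conjugate. Weight on the data is w = (n/σ²)/(n/σ² + 1/τ₀²) = 0.105210/(0.105210+0.0435842) = 0.70708.
Posterior mean = w·x̄ + (1−w)·μ₀ = 0.70708·116.37 + 0.29292·138.72 = 122.917.

Posterior mean ≈ 122.917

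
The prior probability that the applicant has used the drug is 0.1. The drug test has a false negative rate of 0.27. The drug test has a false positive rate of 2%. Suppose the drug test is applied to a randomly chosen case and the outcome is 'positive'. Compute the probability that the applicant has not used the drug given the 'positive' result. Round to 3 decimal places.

P(¬H | E) ≈ 0.198

Let H be the event that the applicant has used the drug. P(H) = 0.1, so P(¬H) = 0.9. With E the 'positive' result, P(E|H) = 0.73 and P(E|¬H) = 0.02.
P(E) = 0.73·0.1 + 0.02·0.9 = 0.073000 + 0.018000 = 0.091000.
By Bayes' theorem, P(H|E) = 0.073000 / 0.091000 = 0.802. Hence P(¬H|E) = 1 − 0.802 = 0.198.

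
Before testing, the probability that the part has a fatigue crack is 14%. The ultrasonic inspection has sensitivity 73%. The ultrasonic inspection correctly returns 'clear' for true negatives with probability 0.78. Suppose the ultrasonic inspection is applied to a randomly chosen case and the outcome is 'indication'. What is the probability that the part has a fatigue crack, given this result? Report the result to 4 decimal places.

Let H be the event that the part has a fatigue crack. P(H) = 0.14, so P(¬H) = 0.86. With E the 'indication' result, P(E|H) = 0.73 and P(E|¬H) = 0.22.
P(E) = 0.73·0.14 + 0.22·0.86 = 0.10220 + 0.18920 = 0.29140.
By Bayes' theorem, P(H|E) = 0.10220 / 0.29140 = 0.3507.

P(H | E) ≈ 0.3507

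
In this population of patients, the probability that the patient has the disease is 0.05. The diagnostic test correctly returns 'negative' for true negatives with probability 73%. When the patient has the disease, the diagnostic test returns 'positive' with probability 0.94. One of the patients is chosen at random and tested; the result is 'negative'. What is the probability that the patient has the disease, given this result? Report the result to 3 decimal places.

Write H for 'the patient has the disease'. Prior odds H:¬H = 0.05/0.95 = 0.052632. For the 'negative' outcome, the likelihood ratio is 0.06/0.73 = 0.082192.
Posterior odds = 0.052632 × 0.082192 = 0.0043259, so P(H|E) = 0.0043259/(1+0.0043259) = 0.004.

P(H | E) ≈ 0.004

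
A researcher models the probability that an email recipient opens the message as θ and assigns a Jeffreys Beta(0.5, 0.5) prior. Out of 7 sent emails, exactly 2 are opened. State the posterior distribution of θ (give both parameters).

Posterior: Beta(2.5, 5.5)

Observing 2 successes and 5 failures updates Beta(0.5, 0.5) by adding the success and failure counts to the two shape parameters: α = 0.5+2 = 2.5, β = 0.5+5 = 5.5.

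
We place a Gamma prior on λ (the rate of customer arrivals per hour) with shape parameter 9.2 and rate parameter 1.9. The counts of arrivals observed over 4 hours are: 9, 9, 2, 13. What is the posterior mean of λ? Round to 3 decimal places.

The Poisson likelihood adds the total count to the shape and the number of exposure periods to the rate. Here ∑xᵢ = 33 and n = 4, so shape 9.2→42.2 and rate 1.9→5.9.
Posterior mean = shape/rate = 42.2/5.9 = 7.153.

Posterior mean ≈ 7.153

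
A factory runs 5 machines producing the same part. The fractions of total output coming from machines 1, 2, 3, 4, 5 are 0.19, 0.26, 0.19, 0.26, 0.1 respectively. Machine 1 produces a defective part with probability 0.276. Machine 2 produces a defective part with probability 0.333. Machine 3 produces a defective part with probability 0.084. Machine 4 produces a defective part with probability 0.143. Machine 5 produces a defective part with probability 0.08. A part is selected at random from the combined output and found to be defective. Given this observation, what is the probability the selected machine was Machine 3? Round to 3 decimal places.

Posterior probability ≈ 0.080

P(defective|M1) = 0.276; P(defective|M2) = 0.333; P(defective|M3) = 0.084; P(defective|M4) = 0.143; P(defective|M5) = 0.08.
Prior × likelihood for each source: 0.19·0.276=0.05244, 0.26·0.333=0.08658, 0.19·0.084=0.01596, 0.26·0.143=0.03718, 0.1·0.08=0.008000. Summing gives P(defective) = 0.20016.
P(Machine 3 | defective) = 0.01596 / 0.20016 = 0.080.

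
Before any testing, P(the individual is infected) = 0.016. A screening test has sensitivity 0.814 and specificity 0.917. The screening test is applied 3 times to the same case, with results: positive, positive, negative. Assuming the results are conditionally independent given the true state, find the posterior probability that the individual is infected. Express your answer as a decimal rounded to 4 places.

Let H be the event that the individual is infected; start with P(H) = 0.016. P('positive'|H) = 0.814, P('positive'|¬H) = 0.083.
Update on result 1 ('positive'): P(H) ← 0.814·0.0160 / (0.814·0.0160 + 0.083·0.9840) = 0.013024/0.094696 = 0.1375.
Update on result 2 ('positive'): P(H) ← 0.814·0.1375 / (0.814·0.1375 + 0.083·0.8625) = 0.11195/0.18354 = 0.6100.
Update on result 3 ('negative'): P(H) ← 0.186·0.6100 / (0.186·0.6100 + 0.917·0.3900) = 0.11346/0.47111 = 0.2408.

Posterior P(H) ≈ 0.2408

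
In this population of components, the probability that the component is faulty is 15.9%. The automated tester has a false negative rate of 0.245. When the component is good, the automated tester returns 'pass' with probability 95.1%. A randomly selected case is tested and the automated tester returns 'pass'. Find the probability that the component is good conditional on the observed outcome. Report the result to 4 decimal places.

P(¬H | E) ≈ 0.9536

Let H be the event that the component is faulty. P(H) = 0.159, so P(¬H) = 0.841. With E the 'pass' result, P(E|H) = 0.245 and P(E|¬H) = 0.951.
P(E) = 0.245·0.159 + 0.951·0.841 = 0.038955 + 0.79979 = 0.83875.
By Bayes' theorem, P(H|E) = 0.038955 / 0.83875 = 0.0464. Hence P(¬H|E) = 1 − 0.0464 = 0.9536.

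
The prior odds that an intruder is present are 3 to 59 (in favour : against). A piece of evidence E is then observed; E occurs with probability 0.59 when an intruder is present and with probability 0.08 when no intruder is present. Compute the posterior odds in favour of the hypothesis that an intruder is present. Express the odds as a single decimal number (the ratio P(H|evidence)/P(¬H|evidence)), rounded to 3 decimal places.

Prior odds = 3/59 = 0.050847. In log-odds, ln(0.050847) = -2.9789.
Add log likelihood ratio: ln(7.3750) = 1.9981.
Posterior log-odds = -0.98083, so posterior odds = exp(-0.98083) = 0.37500.

Posterior odds ≈ 0.375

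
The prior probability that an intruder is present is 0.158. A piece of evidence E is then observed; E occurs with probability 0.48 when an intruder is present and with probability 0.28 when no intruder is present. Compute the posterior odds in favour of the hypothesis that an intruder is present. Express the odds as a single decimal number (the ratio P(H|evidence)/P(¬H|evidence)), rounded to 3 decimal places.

Posterior odds ≈ 0.322

Prior odds = 0.158/(1−0.158) = 0.18765. In log-odds, ln(0.18765) = -1.6732.
Add log likelihood ratio: ln(1.7143) = 0.53900.
Posterior log-odds = -1.1342, so posterior odds = exp(-1.1342) = 0.32168.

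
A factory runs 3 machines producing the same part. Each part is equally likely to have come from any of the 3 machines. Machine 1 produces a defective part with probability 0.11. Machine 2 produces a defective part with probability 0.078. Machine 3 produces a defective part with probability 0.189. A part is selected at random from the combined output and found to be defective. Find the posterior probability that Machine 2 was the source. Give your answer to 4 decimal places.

Tabulate prior·likelihood by source: [1] prior 0.333333, lik 0.11, product 0.03667; [2] prior 0.333333, lik 0.078, product 0.02600; [3] prior 0.333333, lik 0.189, product 0.06300.
Normalizing constant = 0.12567; the posterior for Machine 2 is its product over the sum, 0.02600/0.12567 = 0.2069.

Posterior probability ≈ 0.2069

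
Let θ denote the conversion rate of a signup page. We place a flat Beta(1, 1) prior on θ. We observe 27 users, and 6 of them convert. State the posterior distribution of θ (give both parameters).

Posterior: Beta(7, 22)

Observing 6 successes and 21 failures updates Beta(1, 1) by adding the success and failure counts to the two shape parameters: α = 1+6 = 7, β = 1+21 = 22.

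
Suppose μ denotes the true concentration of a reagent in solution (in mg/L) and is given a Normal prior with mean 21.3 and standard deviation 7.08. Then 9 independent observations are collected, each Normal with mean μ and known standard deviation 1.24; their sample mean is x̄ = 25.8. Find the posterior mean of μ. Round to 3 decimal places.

Prior precision 1/τ₀² = 1/7.08² = 0.0199496; data precision n/σ² = 9/1.24² = 5.85328.
Posterior precision = 0.0199496 + 5.85328 = 5.87323.
Posterior mean = (0.0199496·21.3 + 5.85328·25.8) / 5.87323 = 25.785.

Posterior mean ≈ 25.785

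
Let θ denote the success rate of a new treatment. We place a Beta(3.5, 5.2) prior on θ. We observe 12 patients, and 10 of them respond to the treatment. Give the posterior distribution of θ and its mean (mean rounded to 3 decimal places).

Posterior: Beta(13.5, 7.2); mean ≈ 0.652

The binomial likelihood is conjugate to the Beta prior: with 10 successes and 2 failures, the posterior is Beta(3.5+10, 5.2+2) = Beta(13.5, 7.2).
E[θ | data] = 13.5/(13.5+7.2) = 0.652.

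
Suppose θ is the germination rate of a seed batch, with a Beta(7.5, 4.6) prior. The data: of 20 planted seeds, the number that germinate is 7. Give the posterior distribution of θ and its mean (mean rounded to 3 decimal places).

Observing 7 successes and 13 failures updates Beta(7.5, 4.6) by adding the success and failure counts to the two shape parameters: α = 7.5+7 = 14.5, β = 4.6+13 = 17.6.
E[θ | data] = 14.5/(14.5+17.6) = 0.452.

Posterior: Beta(14.5, 17.6); mean ≈ 0.452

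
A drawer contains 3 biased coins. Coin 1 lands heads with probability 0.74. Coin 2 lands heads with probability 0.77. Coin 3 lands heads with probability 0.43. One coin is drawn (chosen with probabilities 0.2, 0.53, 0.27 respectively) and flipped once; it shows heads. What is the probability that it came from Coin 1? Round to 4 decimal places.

Posterior probability ≈ 0.2202

P(heads|C1) = 0.74; P(heads|C2) = 0.77; P(heads|C3) = 0.43.
Prior × likelihood for each source: 0.2·0.74=0.1480, 0.53·0.77=0.4081, 0.27·0.43=0.1161. Summing gives P(heads) = 0.67220.
P(Coin 1 | heads) = 0.1480 / 0.67220 = 0.2202.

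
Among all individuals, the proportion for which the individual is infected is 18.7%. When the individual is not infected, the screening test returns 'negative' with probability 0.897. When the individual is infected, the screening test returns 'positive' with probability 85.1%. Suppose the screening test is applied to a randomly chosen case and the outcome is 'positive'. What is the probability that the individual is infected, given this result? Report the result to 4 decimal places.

Write H for 'the individual is infected'. Prior odds H:¬H = 0.187/0.813 = 0.23001. For the 'positive' outcome, the likelihood ratio is 0.851/0.103 = 8.2621.
Posterior odds = 0.23001 × 8.2621 = 1.9004, so P(H|E) = 1.9004/(1+1.9004) = 0.6552.

P(H | E) ≈ 0.6552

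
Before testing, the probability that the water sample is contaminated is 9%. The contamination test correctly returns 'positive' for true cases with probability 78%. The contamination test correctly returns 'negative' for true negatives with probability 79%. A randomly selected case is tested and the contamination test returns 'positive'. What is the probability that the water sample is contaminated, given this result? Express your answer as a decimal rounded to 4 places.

Let H be the event that the water sample is contaminated. P(H) = 0.09, so P(¬H) = 0.91. With E the 'positive' result, P(E|H) = 0.78 and P(E|¬H) = 0.21.
P(E) = 0.78·0.09 + 0.21·0.91 = 0.070200 + 0.19110 = 0.26130.
By Bayes' theorem, P(H|E) = 0.070200 / 0.26130 = 0.2687.

P(H | E) ≈ 0.2687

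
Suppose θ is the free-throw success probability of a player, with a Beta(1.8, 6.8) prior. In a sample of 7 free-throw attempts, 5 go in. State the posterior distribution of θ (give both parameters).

Observing 5 successes and 2 failures updates Beta(1.8, 6.8) by adding the success and failure counts to the two shape parameters: α = 1.8+5 = 6.8, β = 6.8+2 = 8.8.

Posterior: Beta(6.8, 8.8)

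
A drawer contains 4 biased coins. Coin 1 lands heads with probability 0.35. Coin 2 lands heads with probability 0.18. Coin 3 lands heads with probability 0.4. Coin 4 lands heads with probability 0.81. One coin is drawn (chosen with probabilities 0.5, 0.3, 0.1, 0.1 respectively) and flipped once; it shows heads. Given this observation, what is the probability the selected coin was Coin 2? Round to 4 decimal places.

Tabulate prior·likelihood by source: [1] prior 0.5, lik 0.35, product 0.1750; [2] prior 0.3, lik 0.18, product 0.05400; [3] prior 0.1, lik 0.4, product 0.04000; [4] prior 0.1, lik 0.81, product 0.08100.
Normalizing constant = 0.35000; the posterior for Coin 2 is its product over the sum, 0.05400/0.35000 = 0.1543.

Posterior probability ≈ 0.1543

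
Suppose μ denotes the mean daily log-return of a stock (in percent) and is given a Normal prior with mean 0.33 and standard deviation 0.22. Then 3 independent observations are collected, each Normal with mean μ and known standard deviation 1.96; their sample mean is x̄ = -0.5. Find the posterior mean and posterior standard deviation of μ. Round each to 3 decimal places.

With known σ, the Normal prior is conjugate. Weight on the data is w = (n/σ²)/(n/σ² + 1/τ₀²) = 0.780925/(0.780925+20.6612) = 0.036420.
Posterior mean = w·x̄ + (1−w)·μ₀ = 0.036420·-0.5 + 0.96358·0.33 = 0.300. Posterior variance = 1/(0.780925+20.6612) = 0.0466373, so SD = 0.216.

Posterior mean ≈ 0.300; posterior SD ≈ 0.216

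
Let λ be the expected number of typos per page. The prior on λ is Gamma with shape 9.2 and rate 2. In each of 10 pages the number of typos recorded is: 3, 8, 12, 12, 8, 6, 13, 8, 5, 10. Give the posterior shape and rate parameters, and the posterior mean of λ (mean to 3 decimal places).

Posterior: Gamma(shape=94.2, rate=12); mean ≈ 7.850

The Poisson likelihood adds the total count to the shape and the number of exposure periods to the rate. Here ∑xᵢ = 85 and n = 10, so shape 9.2→94.2 and rate 2→12.
Posterior mean = shape/rate = 94.2/12 = 7.850.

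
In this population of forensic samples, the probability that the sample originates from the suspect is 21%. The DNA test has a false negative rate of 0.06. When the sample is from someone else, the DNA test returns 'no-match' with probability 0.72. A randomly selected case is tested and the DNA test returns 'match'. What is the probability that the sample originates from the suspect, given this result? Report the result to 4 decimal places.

Let H be the event that the sample originates from the suspect. P(H) = 0.21, so P(¬H) = 0.79. With E the 'match' result, P(E|H) = 0.94 and P(E|¬H) = 0.28.
P(E) = 0.94·0.21 + 0.28·0.79 = 0.19740 + 0.22120 = 0.41860.
By Bayes' theorem, P(H|E) = 0.19740 / 0.41860 = 0.4716.

P(H | E) ≈ 0.4716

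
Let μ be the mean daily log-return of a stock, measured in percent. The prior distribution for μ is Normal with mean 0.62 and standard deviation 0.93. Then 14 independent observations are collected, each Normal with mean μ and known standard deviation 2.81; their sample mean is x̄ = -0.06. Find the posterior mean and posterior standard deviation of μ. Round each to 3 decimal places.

Posterior mean ≈ 0.208; posterior SD ≈ 0.584

Prior precision 1/τ₀² = 1/0.93² = 1.15620; data precision n/σ² = 14/2.81² = 1.77303.
Posterior precision = 1.15620 + 1.77303 = 2.92923, giving posterior SD = 1/√2.92923 = 0.584.
Posterior mean = (1.15620·0.62 + 1.77303·-0.06) / 2.92923 = 0.208.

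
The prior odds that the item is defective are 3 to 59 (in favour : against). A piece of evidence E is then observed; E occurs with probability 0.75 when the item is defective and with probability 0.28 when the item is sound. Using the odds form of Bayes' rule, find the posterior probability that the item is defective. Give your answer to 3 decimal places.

Prior odds = 3/59 = 0.050847. In log-odds, ln(0.050847) = -2.9789.
Add log likelihood ratio: ln(2.6786) = 0.98528.
Posterior log-odds = -1.9936, so posterior odds = exp(-1.9936) = 0.13620. Converting, P(H|E) = 0.13620/1.1362 = 0.120.

Posterior probability ≈ 0.120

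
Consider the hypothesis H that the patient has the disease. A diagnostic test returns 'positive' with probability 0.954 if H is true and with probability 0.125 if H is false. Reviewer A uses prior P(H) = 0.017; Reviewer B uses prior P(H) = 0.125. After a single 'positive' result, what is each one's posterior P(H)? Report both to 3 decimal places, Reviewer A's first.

Reviewer A: 0.117; Reviewer B: 0.522

P('+'|H) = 0.954, P('+'|¬H) = 0.125.
Reviewer A: numerator 0.954·0.017 = 0.016218; evidence = 0.016218+0.125·0.983 = 0.13909; posterior = 0.117.
Reviewer B: numerator 0.954·0.125 = 0.11925; evidence = 0.11925+0.125·0.875 = 0.22862; posterior = 0.522.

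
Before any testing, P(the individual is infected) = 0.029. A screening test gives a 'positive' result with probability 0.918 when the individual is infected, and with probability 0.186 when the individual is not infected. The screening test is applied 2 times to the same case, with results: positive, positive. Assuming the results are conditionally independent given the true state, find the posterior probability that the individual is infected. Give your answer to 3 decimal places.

With H the event that the individual is infected, the joint likelihood of the observed sequence is P(data|H) = 0.918·0.918 = 0.84272 and P(data|¬H) = 0.186·0.186 = 0.034596.
Bayes: P(H|data) = 0.029·0.84272 / (0.029·0.84272 + 0.971·0.034596) = 0.024439/0.058032 = 0.4211.

Posterior P(H) ≈ 0.421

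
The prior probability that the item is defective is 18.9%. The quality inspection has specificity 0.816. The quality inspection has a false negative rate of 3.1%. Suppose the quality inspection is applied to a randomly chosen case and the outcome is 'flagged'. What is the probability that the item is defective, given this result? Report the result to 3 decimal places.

Let H be the event that the item is defective. P(H) = 0.189, so P(¬H) = 0.811. With E the 'flagged' result, P(E|H) = 0.969 and P(E|¬H) = 0.184.
P(E) = 0.969·0.189 + 0.184·0.811 = 0.18314 + 0.14922 = 0.33237.
By Bayes' theorem, P(H|E) = 0.18314 / 0.33237 = 0.551.

P(H | E) ≈ 0.551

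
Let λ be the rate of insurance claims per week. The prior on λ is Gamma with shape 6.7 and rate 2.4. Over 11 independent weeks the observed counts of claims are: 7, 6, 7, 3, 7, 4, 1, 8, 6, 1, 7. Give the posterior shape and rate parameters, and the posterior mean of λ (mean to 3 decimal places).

Posterior: Gamma(shape=63.7, rate=13.4); mean ≈ 4.754

Total count ∑xᵢ = 57 over n = 11 weeks.
Gamma is conjugate to the Poisson likelihood: posterior is Gamma(shape = 6.7+57 = 63.7, rate = 2.4+11 = 13.4).
Posterior mean = shape/rate = 63.7/13.4 = 4.754.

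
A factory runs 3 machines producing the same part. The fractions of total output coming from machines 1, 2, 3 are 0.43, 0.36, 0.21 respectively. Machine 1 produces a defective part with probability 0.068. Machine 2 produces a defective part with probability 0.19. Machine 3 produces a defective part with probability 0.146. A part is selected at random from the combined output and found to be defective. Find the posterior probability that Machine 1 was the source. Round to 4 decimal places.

P(defective|M1) = 0.068; P(defective|M2) = 0.19; P(defective|M3) = 0.146.
Prior × likelihood for each source: 0.43·0.068=0.02924, 0.36·0.19=0.06840, 0.21·0.146=0.03066. Summing gives P(defective) = 0.12830.
P(Machine 1 | defective) = 0.02924 / 0.12830 = 0.2279.

Posterior probability ≈ 0.2279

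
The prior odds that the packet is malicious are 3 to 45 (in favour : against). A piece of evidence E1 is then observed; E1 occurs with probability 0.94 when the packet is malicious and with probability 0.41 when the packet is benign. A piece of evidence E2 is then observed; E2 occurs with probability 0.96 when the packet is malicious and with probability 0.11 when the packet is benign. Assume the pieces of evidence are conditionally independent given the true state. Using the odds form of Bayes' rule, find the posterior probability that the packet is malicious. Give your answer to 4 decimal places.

Posterior probability ≈ 0.5715

Prior odds = 3/45 = 0.066667. In log-odds, ln(0.066667) = -2.7081.
Add log likelihood ratios: ln(2.2927) + ln(8.7273) = 2.9962.
Posterior log-odds = 0.28813, so posterior odds = exp(0.28813) = 1.3339. Converting, P(H|E) = 1.3339/2.3339 = 0.5715.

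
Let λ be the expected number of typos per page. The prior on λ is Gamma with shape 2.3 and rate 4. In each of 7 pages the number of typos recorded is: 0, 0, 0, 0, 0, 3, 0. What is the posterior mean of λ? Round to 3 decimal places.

Total count ∑xᵢ = 3 over n = 7 pages.
Gamma is conjugate to the Poisson likelihood: posterior is Gamma(shape = 2.3+3 = 5.3, rate = 4+7 = 11).
Posterior mean = shape/rate = 5.3/11 = 0.482.

Posterior mean ≈ 0.482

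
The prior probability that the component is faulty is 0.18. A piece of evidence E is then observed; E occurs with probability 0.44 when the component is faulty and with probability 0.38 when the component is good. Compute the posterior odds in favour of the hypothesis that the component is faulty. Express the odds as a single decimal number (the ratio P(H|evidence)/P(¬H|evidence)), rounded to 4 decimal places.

Posterior odds ≈ 0.2542

Prior odds = 0.18/(1−0.18) = 0.21951.
Likelihood ratio for E = 0.44/0.38 = 1.1579.
Posterior odds = prior odds × LR = 0.25417.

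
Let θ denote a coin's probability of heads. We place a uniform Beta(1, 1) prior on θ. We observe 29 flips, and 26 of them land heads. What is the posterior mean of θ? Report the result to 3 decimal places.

The binomial likelihood is conjugate to the Beta prior: with 26 successes and 3 failures, the posterior is Beta(1+26, 1+3) = Beta(27, 4).
Posterior mean = α/(α+β) = 27/31 = 0.871.

Posterior mean ≈ 0.871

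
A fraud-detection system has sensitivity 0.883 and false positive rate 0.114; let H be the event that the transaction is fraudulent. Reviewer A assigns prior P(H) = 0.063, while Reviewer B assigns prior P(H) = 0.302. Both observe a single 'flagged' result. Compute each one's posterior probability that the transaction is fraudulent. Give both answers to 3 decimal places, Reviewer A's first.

P('+'|H) = 0.883, P('+'|¬H) = 0.114.
Reviewer A: numerator 0.883·0.063 = 0.055629; evidence = 0.055629+0.114·0.937 = 0.16245; posterior = 0.342.
Reviewer B: numerator 0.883·0.302 = 0.26667; evidence = 0.26667+0.114·0.698 = 0.34624; posterior = 0.770.

Reviewer A: 0.342; Reviewer B: 0.770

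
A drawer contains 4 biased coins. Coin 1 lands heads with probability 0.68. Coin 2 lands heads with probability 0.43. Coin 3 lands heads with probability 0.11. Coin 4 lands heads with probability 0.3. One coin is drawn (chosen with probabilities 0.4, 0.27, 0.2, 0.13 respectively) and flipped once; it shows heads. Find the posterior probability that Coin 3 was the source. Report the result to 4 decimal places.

Posterior probability ≈ 0.0490

Tabulate prior·likelihood by source: [1] prior 0.4, lik 0.68, product 0.2720; [2] prior 0.27, lik 0.43, product 0.1161; [3] prior 0.2, lik 0.11, product 0.02200; [4] prior 0.13, lik 0.3, product 0.03900.
Normalizing constant = 0.44910; the posterior for Coin 3 is its product over the sum, 0.02200/0.44910 = 0.0490.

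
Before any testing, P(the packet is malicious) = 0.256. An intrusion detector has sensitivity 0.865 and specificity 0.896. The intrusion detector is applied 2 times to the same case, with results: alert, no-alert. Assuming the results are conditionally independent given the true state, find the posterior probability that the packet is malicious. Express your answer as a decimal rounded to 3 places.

Let H be the event that the packet is malicious; start with P(H) = 0.256. P('alert'|H) = 0.865, P('alert'|¬H) = 0.104.
Update on result 1 ('alert'): P(H) ← 0.865·0.2560 / (0.865·0.2560 + 0.104·0.7440) = 0.22144/0.29882 = 0.7411.
Update on result 2 ('no-alert'): P(H) ← 0.135·0.7411 / (0.135·0.7411 + 0.896·0.2589) = 0.10004/0.33205 = 0.3013.

Posterior P(H) ≈ 0.301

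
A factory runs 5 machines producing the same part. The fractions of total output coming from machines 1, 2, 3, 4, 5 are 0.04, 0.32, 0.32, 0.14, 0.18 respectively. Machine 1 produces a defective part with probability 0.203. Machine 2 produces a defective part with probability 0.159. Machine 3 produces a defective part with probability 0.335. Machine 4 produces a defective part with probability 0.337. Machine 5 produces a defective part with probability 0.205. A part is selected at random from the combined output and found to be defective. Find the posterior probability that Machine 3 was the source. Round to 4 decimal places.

Tabulate prior·likelihood by source: [1] prior 0.04, lik 0.203, product 0.008120; [2] prior 0.32, lik 0.159, product 0.05088; [3] prior 0.32, lik 0.335, product 0.1072; [4] prior 0.14, lik 0.337, product 0.04718; [5] prior 0.18, lik 0.205, product 0.03690.
Normalizing constant = 0.25028; the posterior for Machine 3 is its product over the sum, 0.1072/0.25028 = 0.4283.

Posterior probability ≈ 0.4283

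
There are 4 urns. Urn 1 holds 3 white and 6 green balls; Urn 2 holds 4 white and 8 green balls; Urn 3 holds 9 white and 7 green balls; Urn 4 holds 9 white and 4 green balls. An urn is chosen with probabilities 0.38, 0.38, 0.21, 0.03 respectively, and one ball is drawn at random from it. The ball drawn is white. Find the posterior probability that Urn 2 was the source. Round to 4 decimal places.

Tabulate prior·likelihood by source: [1] prior 0.38, lik 0.3333, product 0.1267; [2] prior 0.38, lik 0.3333, product 0.1267; [3] prior 0.21, lik 0.5625, product 0.1181; [4] prior 0.03, lik 0.6923, product 0.02077.
Normalizing constant = 0.39223; the posterior for Urn 2 is its product over the sum, 0.1267/0.39223 = 0.3229.

Posterior probability ≈ 0.3229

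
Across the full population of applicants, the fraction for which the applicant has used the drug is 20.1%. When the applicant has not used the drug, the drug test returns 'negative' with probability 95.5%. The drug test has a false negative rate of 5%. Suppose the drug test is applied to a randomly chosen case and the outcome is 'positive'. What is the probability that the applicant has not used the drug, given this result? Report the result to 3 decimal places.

Write H for 'the applicant has used the drug'. Prior odds H:¬H = 0.201/0.799 = 0.25156. For the 'positive' outcome, the likelihood ratio is 0.95/0.045 = 21.111.
Posterior odds = 0.25156 × 21.111 = 5.3108, so P(H|E) = 5.3108/(1+5.3108) = 0.842. Then P(¬H|E) = 1 − 0.842 = 0.158.

P(¬H | E) ≈ 0.158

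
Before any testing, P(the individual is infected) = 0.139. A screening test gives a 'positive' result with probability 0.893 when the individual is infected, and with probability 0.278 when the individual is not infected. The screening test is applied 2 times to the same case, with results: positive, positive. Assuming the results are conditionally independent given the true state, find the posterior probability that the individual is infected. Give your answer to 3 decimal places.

Let H be the event that the individual is infected; start with P(H) = 0.139. P('positive'|H) = 0.893, P('positive'|¬H) = 0.278.
Update on result 1 ('positive'): P(H) ← 0.893·0.1390 / (0.893·0.1390 + 0.278·0.8610) = 0.12413/0.36349 = 0.3415.
Update on result 2 ('positive'): P(H) ← 0.893·0.3415 / (0.893·0.3415 + 0.278·0.6585) = 0.30495/0.48802 = 0.6249.

Posterior P(H) ≈ 0.625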